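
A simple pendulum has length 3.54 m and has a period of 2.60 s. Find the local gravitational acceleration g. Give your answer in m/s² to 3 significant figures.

From T = 2π√(L/g), g = 4π²L/T² = 4π² × 3.54/2.600² = 20.7 m/s².

20.7 m/s²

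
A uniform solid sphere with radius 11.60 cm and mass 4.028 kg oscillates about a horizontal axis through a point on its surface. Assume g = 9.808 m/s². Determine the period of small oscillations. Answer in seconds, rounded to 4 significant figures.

0.8085 s

I_cm = (2/5)mr² = 0.021680 kg·m². The pivot is at distance d = 0.1160 m from the centre of mass.
By the parallel-axis theorem, I = I_cm + md² = 0.021680 + 0.054201 = 0.075881 kg·m².
T = 2π√(I/(mgd)) = 2π√(0.075881/(4.028 × 9.808 × 0.1160)) = 0.8085 s.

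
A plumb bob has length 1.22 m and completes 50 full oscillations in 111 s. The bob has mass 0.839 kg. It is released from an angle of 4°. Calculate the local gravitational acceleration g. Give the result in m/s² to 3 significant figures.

9.77 m/s²

T = 111/50 = 2.220 s.
From T = 2π√(L/g), g = 4π²L/T² = 4π² × 1.22/2.220² = 9.77 m/s².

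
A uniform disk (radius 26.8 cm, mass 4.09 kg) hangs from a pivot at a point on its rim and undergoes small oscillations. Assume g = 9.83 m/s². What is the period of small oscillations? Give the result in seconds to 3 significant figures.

I_cm = ½mr² = 0.1469 kg·m². The pivot is at distance d = 0.268 m from the centre of mass.
By the parallel-axis theorem, I = I_cm + md² = 0.1469 + 0.2938 = 0.4406 kg·m².
T = 2π√(I/(mgd)) = 2π√(0.4406/(4.09 × 9.83 × 0.268)) = 1.27 s.

1.27 s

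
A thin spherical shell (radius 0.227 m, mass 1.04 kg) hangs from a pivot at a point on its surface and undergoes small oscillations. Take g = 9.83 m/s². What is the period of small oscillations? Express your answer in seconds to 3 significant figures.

1.23 s

I_cm = (2/3)mr² = 0.03573 kg·m². The pivot is at distance d = 0.227 m from the centre of mass.
By the parallel-axis theorem, I = I_cm + md² = 0.03573 + 0.05359 = 0.08932 kg·m².
T = 2π√(I/(mgd)) = 2π√(0.08932/(1.04 × 9.83 × 0.227)) = 1.23 s.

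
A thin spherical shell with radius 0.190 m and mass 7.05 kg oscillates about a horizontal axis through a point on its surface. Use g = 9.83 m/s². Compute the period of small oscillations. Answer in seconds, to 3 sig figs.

1.13 s

I_cm = (2/3)mr² = 0.1697 kg·m². The pivot is at distance d = 0.190 m from the centre of mass.
By the parallel-axis theorem, I = I_cm + md² = 0.1697 + 0.2545 = 0.4242 kg·m².
T = 2π√(I/(mgd)) = 2π√(0.4242/(7.05 × 9.83 × 0.190)) = 1.13 s.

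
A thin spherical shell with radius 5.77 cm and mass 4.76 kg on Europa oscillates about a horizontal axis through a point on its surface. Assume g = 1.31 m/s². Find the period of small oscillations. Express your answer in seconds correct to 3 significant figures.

1.70 s

I_cm = (2/3)mr² = 0.01056 kg·m². The pivot is at distance d = 0.0577 m from the centre of mass.
By the parallel-axis theorem, I = I_cm + md² = 0.01056 + 0.01585 = 0.02641 kg·m².
T = 2π√(I/(mgd)) = 2π√(0.02641/(4.76 × 1.31 × 0.0577)) = 1.70 s.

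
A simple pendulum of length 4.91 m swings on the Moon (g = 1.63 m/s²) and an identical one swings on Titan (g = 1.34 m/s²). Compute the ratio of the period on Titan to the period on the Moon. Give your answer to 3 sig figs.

T ∝ 1/√g, so T₂/T₁ = √(g₁/g₂) = √(1.63/1.34) = 1.10.

1.10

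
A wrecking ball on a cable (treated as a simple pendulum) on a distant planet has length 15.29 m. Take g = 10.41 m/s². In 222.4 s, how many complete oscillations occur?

29

T = 2π√(L/g) = 2π√(15.29/10.41) = 7.6148 s.
Number of complete oscillations = ⌊222.4/7.6148⌋ = ⌊29.206⌋ = 29.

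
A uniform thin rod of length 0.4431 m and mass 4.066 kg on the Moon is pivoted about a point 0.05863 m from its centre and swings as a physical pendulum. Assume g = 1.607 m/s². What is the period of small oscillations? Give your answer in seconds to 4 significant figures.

For a physical pendulum T = 2π√(I/(mgd)), with d = 0.058630 m from pivot to centre of mass.
I_cm = mL²/12 = 4.066 × 0.4431²/12 = 0.066526 kg·m²; I = I_cm + md² = 0.066526 + 4.066 × 0.058630² = 0.080503 kg·m².
T = 2π√(0.080503/(4.066 × 1.607 × 0.058630)) = 2.880 s.

2.880 s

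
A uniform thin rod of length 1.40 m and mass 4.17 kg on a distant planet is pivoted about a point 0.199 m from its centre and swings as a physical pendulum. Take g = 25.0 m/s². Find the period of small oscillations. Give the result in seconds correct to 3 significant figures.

1.27 s

For a physical pendulum T = 2π√(I/(mgd)), with d = 0.1990 m from pivot to centre of mass.
I_cm = mL²/12 = 4.17 × 1.40²/12 = 0.6811 kg·m²; I = I_cm + md² = 0.6811 + 4.17 × 0.1990² = 0.8462 kg·m².
T = 2π√(0.8462/(4.17 × 25.0 × 0.1990)) = 1.27 s.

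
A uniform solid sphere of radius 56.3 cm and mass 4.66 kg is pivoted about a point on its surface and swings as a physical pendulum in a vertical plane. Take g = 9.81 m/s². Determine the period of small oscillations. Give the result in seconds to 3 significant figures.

I_cm = (2/5)mr² = 0.5908 kg·m². The pivot is at distance d = 0.563 m from the centre of mass.
By the parallel-axis theorem, I = I_cm + md² = 0.5908 + 1.477 = 2.068 kg·m².
T = 2π√(I/(mgd)) = 2π√(2.068/(4.66 × 9.81 × 0.563)) = 1.78 s.

1.78 s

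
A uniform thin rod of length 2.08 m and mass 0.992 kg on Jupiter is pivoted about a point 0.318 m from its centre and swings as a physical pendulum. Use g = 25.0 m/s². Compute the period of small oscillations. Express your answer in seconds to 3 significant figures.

For a physical pendulum T = 2π√(I/(mgd)), with d = 0.3180 m from pivot to centre of mass.
I_cm = mL²/12 = 0.992 × 2.08²/12 = 0.3576 kg·m²; I = I_cm + md² = 0.3576 + 0.992 × 0.3180² = 0.4580 kg·m².
T = 2π√(0.4580/(0.992 × 25.0 × 0.3180)) = 1.51 s.

1.51 s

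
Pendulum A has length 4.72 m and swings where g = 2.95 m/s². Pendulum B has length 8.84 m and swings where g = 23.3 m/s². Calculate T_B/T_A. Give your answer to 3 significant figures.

T = 2π√(L/g), so T_B/T_A = √((L_B/g_B)/(L_A/g_A)) = √((8.84/23.3)/(4.72/2.95)) = 0.487.

0.487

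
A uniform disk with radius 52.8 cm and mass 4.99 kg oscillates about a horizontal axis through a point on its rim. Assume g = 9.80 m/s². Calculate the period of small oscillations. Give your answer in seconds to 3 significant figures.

I_cm = ½mr² = 0.6956 kg·m². The pivot is at distance d = 0.528 m from the centre of mass.
By the parallel-axis theorem, I = I_cm + md² = 0.6956 + 1.391 = 2.087 kg·m².
T = 2π√(I/(mgd)) = 2π√(2.087/(4.99 × 9.80 × 0.528)) = 1.79 s.

1.79 s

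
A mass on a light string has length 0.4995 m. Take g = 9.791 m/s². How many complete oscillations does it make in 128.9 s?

90

T = 2π√(L/g) = 2π√(0.4995/9.791) = 1.4192 s.
Number of complete oscillations = ⌊128.9/1.4192⌋ = ⌊90.828⌋ = 90.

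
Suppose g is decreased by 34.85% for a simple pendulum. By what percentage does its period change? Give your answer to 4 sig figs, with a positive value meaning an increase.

T ∝ 1/√g, so T'/T = 1/√(0.65150) = 1.2389.
Percentage change in T = (1.2389 − 1) × 100% = 23.89%.

23.89%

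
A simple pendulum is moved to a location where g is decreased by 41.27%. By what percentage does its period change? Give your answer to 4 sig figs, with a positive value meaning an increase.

30.49%

T ∝ 1/√g, so T'/T = 1/√(0.58730) = 1.3049.
Percentage change in T = (1.3049 − 1) × 100% = 30.49%.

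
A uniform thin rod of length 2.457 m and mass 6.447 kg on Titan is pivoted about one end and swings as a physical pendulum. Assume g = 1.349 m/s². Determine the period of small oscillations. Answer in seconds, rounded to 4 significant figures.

For a physical pendulum T = 2π√(I/(mgd)), with d = 1.2285 m from pivot to centre of mass.
I_cm = mL²/12 = 6.447 × 2.457²/12 = 3.2433 kg·m²; I = I_cm + md² = 3.2433 + 6.447 × 1.2285² = 12.973 kg·m².
T = 2π√(12.973/(6.447 × 1.349 × 1.2285)) = 6.924 s.

6.924 s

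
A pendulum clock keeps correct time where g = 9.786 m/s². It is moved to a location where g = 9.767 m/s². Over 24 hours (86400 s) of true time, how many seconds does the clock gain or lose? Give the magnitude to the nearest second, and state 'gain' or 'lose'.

lose 84 s

The clock's period scales as T ∝ 1/√g, so T'/T = √(9.786/9.767) = 1.00097.
In 86400 s of true time the clock registers 86400/1.00097 = 86316.1 s, so it loses 84 s.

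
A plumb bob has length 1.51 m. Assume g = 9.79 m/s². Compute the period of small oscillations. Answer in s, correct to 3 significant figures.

T = 2π√(L/g) = 2π√(1.51/9.79) = 2π × 0.3927 = 2.47 s.

2.47 s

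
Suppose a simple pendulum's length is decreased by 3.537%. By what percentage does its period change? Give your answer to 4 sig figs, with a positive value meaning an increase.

T ∝ √L, so T'/T = √(0.96463) = 0.98216.
Percentage change in T = (0.98216 − 1) × 100% = -1.784%.

-1.784%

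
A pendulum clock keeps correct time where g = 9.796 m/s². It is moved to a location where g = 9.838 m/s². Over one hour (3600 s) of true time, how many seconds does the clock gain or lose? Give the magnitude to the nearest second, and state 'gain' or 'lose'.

gain 8 s

The clock's period scales as T ∝ 1/√g, so T'/T = √(9.796/9.838) = 0.997863.
In 3600 s of true time the clock registers 3600/0.997863 = 3607.7 s, so it gains 8 s.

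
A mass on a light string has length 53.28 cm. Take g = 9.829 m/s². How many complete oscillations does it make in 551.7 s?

377

T = 2π√(L/g) = 2π√(0.5328/9.829) = 1.4629 s.
Number of complete oscillations = ⌊551.7/1.4629⌋ = ⌊377.13⌋ = 377.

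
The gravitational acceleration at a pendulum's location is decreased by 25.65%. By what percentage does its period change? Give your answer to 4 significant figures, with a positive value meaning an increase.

15.97%

T ∝ 1/√g, so T'/T = 1/√(0.74350) = 1.1597.
Percentage change in T = (1.1597 − 1) × 100% = 15.97%.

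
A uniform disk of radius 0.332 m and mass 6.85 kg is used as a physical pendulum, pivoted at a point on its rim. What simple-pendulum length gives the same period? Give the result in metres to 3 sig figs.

The equivalent simple-pendulum length is L_eq = I/(md), where I is about the pivot and d = 0.3320 m.
I_cm = ½mR² = 0.3775 kg·m², so I = I_cm + md² = 0.3775 + 0.7550 = 1.133 kg·m².
L_eq = 1.133/(6.85 × 0.3320) = 0.498 m.

0.498 m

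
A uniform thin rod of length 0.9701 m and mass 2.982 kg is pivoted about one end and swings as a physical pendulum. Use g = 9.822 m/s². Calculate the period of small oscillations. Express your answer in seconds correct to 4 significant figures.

1.612 s

For a physical pendulum T = 2π√(I/(mgd)), with d = 0.48505 m from pivot to centre of mass.
I_cm = mL²/12 = 2.982 × 0.9701²/12 = 0.23386 kg·m²; I = I_cm + md² = 0.23386 + 2.982 × 0.48505² = 0.93545 kg·m².
T = 2π√(0.93545/(2.982 × 9.822 × 0.48505)) = 1.612 s.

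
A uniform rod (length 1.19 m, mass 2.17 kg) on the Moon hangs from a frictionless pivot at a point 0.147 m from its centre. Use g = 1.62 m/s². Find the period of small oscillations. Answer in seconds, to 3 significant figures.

4.81 s

For a physical pendulum T = 2π√(I/(mgd)), with d = 0.1470 m from pivot to centre of mass.
I_cm = mL²/12 = 2.17 × 1.19²/12 = 0.2561 kg·m²; I = I_cm + md² = 0.2561 + 2.17 × 0.1470² = 0.3030 kg·m².
T = 2π√(0.3030/(2.17 × 1.62 × 0.1470)) = 4.81 s.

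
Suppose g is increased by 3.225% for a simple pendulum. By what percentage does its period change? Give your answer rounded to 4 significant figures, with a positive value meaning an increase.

T ∝ 1/√g, so T'/T = 1/√(1.0322) = 0.98425.
Percentage change in T = (0.98425 − 1) × 100% = -1.575%.

-1.575%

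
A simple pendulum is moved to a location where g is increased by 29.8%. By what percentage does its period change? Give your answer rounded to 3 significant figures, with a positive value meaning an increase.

-12.2%

T ∝ 1/√g, so T'/T = 1/√(1.298) = 0.8777.
Percentage change in T = (0.8777 − 1) × 100% = -12.2%.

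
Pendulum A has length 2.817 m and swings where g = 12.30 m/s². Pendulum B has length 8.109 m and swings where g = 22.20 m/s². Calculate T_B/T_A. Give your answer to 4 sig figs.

T = 2π√(L/g), so T_B/T_A = √((L_B/g_B)/(L_A/g_A)) = √((8.109/22.20)/(2.817/12.30)) = 1.263.

1.263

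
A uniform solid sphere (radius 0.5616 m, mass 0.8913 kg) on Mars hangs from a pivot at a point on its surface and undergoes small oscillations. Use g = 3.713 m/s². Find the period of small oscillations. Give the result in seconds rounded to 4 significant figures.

2.891 s

I_cm = (2/5)mr² = 0.11244 kg·m². The pivot is at distance d = 0.5616 m from the centre of mass.
By the parallel-axis theorem, I = I_cm + md² = 0.11244 + 0.28111 = 0.39356 kg·m².
T = 2π√(I/(mgd)) = 2π√(0.39356/(0.8913 × 3.713 × 0.5616)) = 2.891 s.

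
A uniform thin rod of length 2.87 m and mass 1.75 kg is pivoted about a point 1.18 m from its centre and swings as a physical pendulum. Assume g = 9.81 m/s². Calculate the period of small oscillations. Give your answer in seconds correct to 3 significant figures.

For a physical pendulum T = 2π√(I/(mgd)), with d = 1.180 m from pivot to centre of mass.
I_cm = mL²/12 = 1.75 × 2.87²/12 = 1.201 kg·m²; I = I_cm + md² = 1.201 + 1.75 × 1.180² = 3.638 kg·m².
T = 2π√(3.638/(1.75 × 9.81 × 1.180)) = 2.66 s.

2.66 s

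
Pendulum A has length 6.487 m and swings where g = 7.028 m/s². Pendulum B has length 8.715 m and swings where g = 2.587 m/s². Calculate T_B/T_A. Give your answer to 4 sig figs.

T = 2π√(L/g), so T_B/T_A = √((L_B/g_B)/(L_A/g_A)) = √((8.715/2.587)/(6.487/7.028)) = 1.910.

1.910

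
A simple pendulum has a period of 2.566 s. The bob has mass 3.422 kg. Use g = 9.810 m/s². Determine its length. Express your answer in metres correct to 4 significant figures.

From T = 2π√(L/g), L = gT²/(4π²) = 9.810 × 2.5660²/(4π²) = 1.636 m.

1.636 m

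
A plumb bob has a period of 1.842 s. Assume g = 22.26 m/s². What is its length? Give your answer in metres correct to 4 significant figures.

From T = 2π√(L/g), L = gT²/(4π²) = 22.26 × 1.8420²/(4π²) = 1.913 m.

1.913 m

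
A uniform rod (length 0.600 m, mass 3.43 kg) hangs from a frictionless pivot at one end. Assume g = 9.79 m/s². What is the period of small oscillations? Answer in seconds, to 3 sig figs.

For a physical pendulum T = 2π√(I/(mgd)), with d = 0.3000 m from pivot to centre of mass.
I_cm = mL²/12 = 3.43 × 0.600²/12 = 0.1029 kg·m²; I = I_cm + md² = 0.1029 + 3.43 × 0.3000² = 0.4116 kg·m².
T = 2π√(0.4116/(3.43 × 9.79 × 0.3000)) = 1.27 s.

1.27 s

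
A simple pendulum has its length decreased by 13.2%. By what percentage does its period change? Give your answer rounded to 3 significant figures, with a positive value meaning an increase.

-6.83%

T ∝ √L, so T'/T = √(0.8680) = 0.9317.
Percentage change in T = (0.9317 − 1) × 100% = -6.83%.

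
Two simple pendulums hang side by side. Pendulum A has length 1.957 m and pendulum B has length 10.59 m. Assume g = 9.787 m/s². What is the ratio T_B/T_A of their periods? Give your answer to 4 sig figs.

T ∝ √L, so T_B/T_A = √(L_B/L_A) = √(10.59/1.957) = 2.326.

2.326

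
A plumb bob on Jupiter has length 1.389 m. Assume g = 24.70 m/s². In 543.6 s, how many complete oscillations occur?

T = 2π√(L/g) = 2π√(1.389/24.70) = 1.4900 s.
Number of complete oscillations = ⌊543.6/1.4900⌋ = ⌊364.84⌋ = 364.

364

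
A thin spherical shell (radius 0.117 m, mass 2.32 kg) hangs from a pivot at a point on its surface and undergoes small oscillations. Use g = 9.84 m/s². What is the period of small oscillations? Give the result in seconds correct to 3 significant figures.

I_cm = (2/3)mr² = 0.02117 kg·m². The pivot is at distance d = 0.117 m from the centre of mass.
By the parallel-axis theorem, I = I_cm + md² = 0.02117 + 0.03176 = 0.05293 kg·m².
T = 2π√(I/(mgd)) = 2π√(0.05293/(2.32 × 9.84 × 0.117)) = 0.885 s.

0.885 s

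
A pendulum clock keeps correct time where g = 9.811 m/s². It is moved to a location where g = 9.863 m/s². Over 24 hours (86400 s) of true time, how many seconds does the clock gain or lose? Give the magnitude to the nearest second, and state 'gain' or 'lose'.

gain 229 s

The clock's period scales as T ∝ 1/√g, so T'/T = √(9.811/9.863) = 0.997360.
In 86400 s of true time the clock registers 86400/0.997360 = 86628.7 s, so it gains 229 s.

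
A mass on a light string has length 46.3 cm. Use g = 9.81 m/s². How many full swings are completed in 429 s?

T = 2π√(L/g) = 2π√(0.463/9.81) = 1.365 s.
Number of complete oscillations = ⌊429/1.365⌋ = ⌊314.3⌋ = 314.

314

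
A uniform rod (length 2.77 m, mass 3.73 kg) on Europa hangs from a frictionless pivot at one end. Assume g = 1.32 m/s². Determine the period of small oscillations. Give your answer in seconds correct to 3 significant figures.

For a physical pendulum T = 2π√(I/(mgd)), with d = 1.385 m from pivot to centre of mass.
I_cm = mL²/12 = 3.73 × 2.77²/12 = 2.385 kg·m²; I = I_cm + md² = 2.385 + 3.73 × 1.385² = 9.540 kg·m².
T = 2π√(9.540/(3.73 × 1.32 × 1.385)) = 7.43 s.

7.43 s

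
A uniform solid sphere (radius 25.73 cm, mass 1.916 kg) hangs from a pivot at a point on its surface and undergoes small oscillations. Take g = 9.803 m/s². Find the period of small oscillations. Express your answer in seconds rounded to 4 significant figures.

1.204 s

I_cm = (2/5)mr² = 0.050738 kg·m². The pivot is at distance d = 0.2573 m from the centre of mass.
By the parallel-axis theorem, I = I_cm + md² = 0.050738 + 0.12685 = 0.17758 kg·m².
T = 2π√(I/(mgd)) = 2π√(0.17758/(1.916 × 9.803 × 0.2573)) = 1.204 s.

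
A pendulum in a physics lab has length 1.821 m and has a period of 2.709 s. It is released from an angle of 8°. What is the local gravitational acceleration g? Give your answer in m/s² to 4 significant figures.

9.796 m/s²

From T = 2π√(L/g), g = 4π²L/T² = 4π² × 1.821/2.7090² = 9.796 m/s².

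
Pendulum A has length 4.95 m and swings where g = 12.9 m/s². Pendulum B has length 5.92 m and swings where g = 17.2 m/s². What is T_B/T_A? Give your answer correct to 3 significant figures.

0.947

T = 2π√(L/g), so T_B/T_A = √((L_B/g_B)/(L_A/g_A)) = √((5.92/17.2)/(4.95/12.9)) = 0.947.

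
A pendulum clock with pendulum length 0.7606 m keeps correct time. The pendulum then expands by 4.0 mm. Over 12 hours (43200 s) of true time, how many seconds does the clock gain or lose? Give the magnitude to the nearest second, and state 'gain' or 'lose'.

T ∝ √L, so T'/T = √(0.76460/0.7606) = 1.00263.
In 43200 s of true time the clock registers 43200/1.00263 = 43086.9 s, so it loses 113 s.

lose 113 s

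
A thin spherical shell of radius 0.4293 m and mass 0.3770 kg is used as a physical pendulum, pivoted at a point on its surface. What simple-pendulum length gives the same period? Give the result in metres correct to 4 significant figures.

The equivalent simple-pendulum length is L_eq = I/(md), where I is about the pivot and d = 0.42930 m.
I_cm = (2/3)mR² = 0.046320 kg·m², so I = I_cm + md² = 0.046320 + 0.069481 = 0.11580 kg·m².
L_eq = 0.11580/(0.3770 × 0.42930) = 0.7155 m.

0.7155 m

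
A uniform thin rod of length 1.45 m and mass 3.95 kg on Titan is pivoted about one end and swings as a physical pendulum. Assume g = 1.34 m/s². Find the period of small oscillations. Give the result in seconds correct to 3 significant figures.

For a physical pendulum T = 2π√(I/(mgd)), with d = 0.7250 m from pivot to centre of mass.
I_cm = mL²/12 = 3.95 × 1.45²/12 = 0.6921 kg·m²; I = I_cm + md² = 0.6921 + 3.95 × 0.7250² = 2.768 kg·m².
T = 2π√(2.768/(3.95 × 1.34 × 0.7250)) = 5.34 s.

5.34 s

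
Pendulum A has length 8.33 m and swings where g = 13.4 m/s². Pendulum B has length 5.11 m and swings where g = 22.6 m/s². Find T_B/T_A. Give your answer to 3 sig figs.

T = 2π√(L/g), so T_B/T_A = √((L_B/g_B)/(L_A/g_A)) = √((5.11/22.6)/(8.33/13.4)) = 0.603.

0.603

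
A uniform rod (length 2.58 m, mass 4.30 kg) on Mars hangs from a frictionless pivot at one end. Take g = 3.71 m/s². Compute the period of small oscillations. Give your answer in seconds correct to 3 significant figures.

4.28 s

For a physical pendulum T = 2π√(I/(mgd)), with d = 1.290 m from pivot to centre of mass.
I_cm = mL²/12 = 4.30 × 2.58²/12 = 2.385 kg·m²; I = I_cm + md² = 2.385 + 4.30 × 1.290² = 9.541 kg·m².
T = 2π√(9.541/(4.30 × 3.71 × 1.290)) = 4.28 s.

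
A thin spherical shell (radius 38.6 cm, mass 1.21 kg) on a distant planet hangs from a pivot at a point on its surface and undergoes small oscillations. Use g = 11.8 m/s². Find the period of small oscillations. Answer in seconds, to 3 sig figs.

I_cm = (2/3)mr² = 0.1202 kg·m². The pivot is at distance d = 0.386 m from the centre of mass.
By the parallel-axis theorem, I = I_cm + md² = 0.1202 + 0.1803 = 0.3005 kg·m².
T = 2π√(I/(mgd)) = 2π√(0.3005/(1.21 × 11.8 × 0.386)) = 1.47 s.

1.47 s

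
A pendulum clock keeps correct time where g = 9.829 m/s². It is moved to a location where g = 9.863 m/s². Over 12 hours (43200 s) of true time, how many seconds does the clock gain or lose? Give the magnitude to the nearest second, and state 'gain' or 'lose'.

The clock's period scales as T ∝ 1/√g, so T'/T = √(9.829/9.863) = 0.998275.
In 43200 s of true time the clock registers 43200/0.998275 = 43274.7 s, so it gains 75 s.

gain 75 s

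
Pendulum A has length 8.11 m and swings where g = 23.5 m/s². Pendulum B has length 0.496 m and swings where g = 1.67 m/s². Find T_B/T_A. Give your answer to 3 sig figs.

0.928

T = 2π√(L/g), so T_B/T_A = √((L_B/g_B)/(L_A/g_A)) = √((0.496/1.67)/(8.11/23.5)) = 0.928.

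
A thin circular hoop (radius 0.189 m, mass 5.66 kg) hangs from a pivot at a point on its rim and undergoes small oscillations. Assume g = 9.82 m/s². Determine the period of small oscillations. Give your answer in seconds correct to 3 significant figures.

I_cm = mr² = 0.2022 kg·m². The pivot is at distance d = 0.189 m from the centre of mass.
By the parallel-axis theorem, I = I_cm + md² = 0.2022 + 0.2022 = 0.4044 kg·m².
T = 2π√(I/(mgd)) = 2π√(0.4044/(5.66 × 9.82 × 0.189)) = 1.23 s.

1.23 s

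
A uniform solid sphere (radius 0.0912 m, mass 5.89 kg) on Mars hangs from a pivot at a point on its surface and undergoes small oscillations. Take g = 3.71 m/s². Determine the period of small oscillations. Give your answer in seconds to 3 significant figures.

I_cm = (2/5)mr² = 0.01960 kg·m². The pivot is at distance d = 0.0912 m from the centre of mass.
By the parallel-axis theorem, I = I_cm + md² = 0.01960 + 0.04899 = 0.06859 kg·m².
T = 2π√(I/(mgd)) = 2π√(0.06859/(5.89 × 3.71 × 0.0912)) = 1.17 s.

1.17 s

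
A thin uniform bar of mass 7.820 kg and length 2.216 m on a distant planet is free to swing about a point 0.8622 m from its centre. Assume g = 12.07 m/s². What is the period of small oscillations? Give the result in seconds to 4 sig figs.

For a physical pendulum T = 2π√(I/(mgd)), with d = 0.86220 m from pivot to centre of mass.
I_cm = mL²/12 = 7.820 × 2.216²/12 = 3.2001 kg·m²; I = I_cm + md² = 3.2001 + 7.820 × 0.86220² = 9.0134 kg·m².
T = 2π√(9.0134/(7.820 × 12.07 × 0.86220)) = 2.091 s.

2.091 s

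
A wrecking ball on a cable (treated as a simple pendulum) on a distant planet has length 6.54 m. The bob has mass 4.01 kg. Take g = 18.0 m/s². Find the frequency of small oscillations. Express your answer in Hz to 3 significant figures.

0.264 Hz

T = 2π√(L/g) = 2π√(6.54/18.0) = 3.787 s, so f = 1/T = 0.264 Hz.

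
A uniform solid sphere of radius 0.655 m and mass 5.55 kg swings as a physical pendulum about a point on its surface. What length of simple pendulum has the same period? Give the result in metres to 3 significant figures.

The equivalent simple-pendulum length is L_eq = I/(md), where I is about the pivot and d = 0.6550 m.
I_cm = (2/5)mR² = 0.9524 kg·m², so I = I_cm + md² = 0.9524 + 2.381 = 3.334 kg·m².
L_eq = 3.334/(5.55 × 0.6550) = 0.917 m.

0.917 m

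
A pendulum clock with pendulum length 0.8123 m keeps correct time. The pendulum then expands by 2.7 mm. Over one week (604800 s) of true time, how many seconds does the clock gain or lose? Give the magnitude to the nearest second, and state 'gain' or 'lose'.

lose 1003 s

T ∝ √L, so T'/T = √(0.81500/0.8123) = 1.00166.
In 604800 s of true time the clock registers 604800/1.00166 = 603797.4 s, so it loses 1003 s.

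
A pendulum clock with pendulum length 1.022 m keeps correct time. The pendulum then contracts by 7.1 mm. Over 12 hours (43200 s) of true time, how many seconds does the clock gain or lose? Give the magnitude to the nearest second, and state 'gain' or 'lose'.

T ∝ √L, so T'/T = √(1.01490/1.022) = 0.996520.
In 43200 s of true time the clock registers 43200/0.996520 = 43350.8 s, so it gains 151 s.

gain 151 s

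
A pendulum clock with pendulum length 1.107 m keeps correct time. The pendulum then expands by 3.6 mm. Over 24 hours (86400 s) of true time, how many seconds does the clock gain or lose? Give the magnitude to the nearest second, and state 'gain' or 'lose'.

T ∝ √L, so T'/T = √(1.11060/1.107) = 1.00162.
In 86400 s of true time the clock registers 86400/1.00162 = 86259.9 s, so it loses 140 s.

lose 140 s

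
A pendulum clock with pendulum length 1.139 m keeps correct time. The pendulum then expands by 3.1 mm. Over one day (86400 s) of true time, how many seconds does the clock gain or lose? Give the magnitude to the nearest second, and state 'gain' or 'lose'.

lose 117 s

T ∝ √L, so T'/T = √(1.14210/1.139) = 1.00136.
In 86400 s of true time the clock registers 86400/1.00136 = 86282.7 s, so it loses 117 s.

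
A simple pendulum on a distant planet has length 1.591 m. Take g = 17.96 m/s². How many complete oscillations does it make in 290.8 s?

T = 2π√(L/g) = 2π√(1.591/17.96) = 1.8701 s.
Number of complete oscillations = ⌊290.8/1.8701⌋ = ⌊155.50⌋ = 155.

155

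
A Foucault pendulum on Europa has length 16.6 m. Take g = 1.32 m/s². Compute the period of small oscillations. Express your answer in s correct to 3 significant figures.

22.3 s

T = 2π√(L/g) = 2π√(16.6/1.32) = 2π × 3.546 = 22.3 s.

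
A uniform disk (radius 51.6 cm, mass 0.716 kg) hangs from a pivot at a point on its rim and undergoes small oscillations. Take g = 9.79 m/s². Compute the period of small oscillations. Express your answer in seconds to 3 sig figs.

1.77 s

I_cm = ½mr² = 0.09532 kg·m². The pivot is at distance d = 0.516 m from the centre of mass.
By the parallel-axis theorem, I = I_cm + md² = 0.09532 + 0.1906 = 0.2860 kg·m².
T = 2π√(I/(mgd)) = 2π√(0.2860/(0.716 × 9.79 × 0.516)) = 1.77 s.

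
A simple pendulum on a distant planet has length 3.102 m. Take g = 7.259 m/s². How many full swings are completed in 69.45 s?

16

T = 2π√(L/g) = 2π√(3.102/7.259) = 4.1074 s.
Number of complete oscillations = ⌊69.45/4.1074⌋ = ⌊16.909⌋ = 16.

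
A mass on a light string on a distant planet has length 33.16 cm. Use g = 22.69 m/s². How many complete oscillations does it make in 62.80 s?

T = 2π√(L/g) = 2π√(0.3316/22.69) = 0.75957 s.
Number of complete oscillations = ⌊62.80/0.75957⌋ = ⌊82.678⌋ = 82.

82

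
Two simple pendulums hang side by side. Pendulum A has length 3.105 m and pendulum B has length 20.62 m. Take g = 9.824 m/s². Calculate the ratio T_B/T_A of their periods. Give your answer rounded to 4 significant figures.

T ∝ √L, so T_B/T_A = √(L_B/L_A) = √(20.62/3.105) = 2.577.

2.577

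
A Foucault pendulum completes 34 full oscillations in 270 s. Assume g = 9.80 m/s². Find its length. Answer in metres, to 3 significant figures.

15.7 m

T = 270/34 = 7.941 s.
From T = 2π√(L/g), L = gT²/(4π²) = 9.80 × 7.941²/(4π²) = 15.7 m.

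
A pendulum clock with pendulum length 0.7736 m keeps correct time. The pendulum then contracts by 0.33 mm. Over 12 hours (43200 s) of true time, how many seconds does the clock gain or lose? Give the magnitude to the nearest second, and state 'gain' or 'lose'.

gain 9 s

T ∝ √L, so T'/T = √(0.77327/0.7736) = 0.999787.
In 43200 s of true time the clock registers 43200/0.999787 = 43209.2 s, so it gains 9 s.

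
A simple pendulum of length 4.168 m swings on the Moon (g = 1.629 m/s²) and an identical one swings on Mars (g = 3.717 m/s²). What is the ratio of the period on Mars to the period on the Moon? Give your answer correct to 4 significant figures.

0.6620

T ∝ 1/√g, so T₂/T₁ = √(g₁/g₂) = √(1.629/3.717) = 0.6620.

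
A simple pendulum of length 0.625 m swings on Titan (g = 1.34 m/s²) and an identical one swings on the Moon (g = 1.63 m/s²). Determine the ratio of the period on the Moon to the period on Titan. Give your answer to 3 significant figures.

T ∝ 1/√g, so T₂/T₁ = √(g₁/g₂) = √(1.34/1.63) = 0.907.

0.907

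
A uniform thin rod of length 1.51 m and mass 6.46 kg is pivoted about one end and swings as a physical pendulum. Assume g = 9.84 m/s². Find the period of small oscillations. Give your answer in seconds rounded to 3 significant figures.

For a physical pendulum T = 2π√(I/(mgd)), with d = 0.7550 m from pivot to centre of mass.
I_cm = mL²/12 = 6.46 × 1.51²/12 = 1.227 kg·m²; I = I_cm + md² = 1.227 + 6.46 × 0.7550² = 4.910 kg·m².
T = 2π√(4.910/(6.46 × 9.84 × 0.7550)) = 2.01 s.

2.01 s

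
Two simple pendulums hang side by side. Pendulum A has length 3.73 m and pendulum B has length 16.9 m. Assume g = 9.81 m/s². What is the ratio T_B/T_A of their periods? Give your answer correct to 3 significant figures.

T ∝ √L, so T_B/T_A = √(L_B/L_A) = √(16.9/3.73) = 2.13.

2.13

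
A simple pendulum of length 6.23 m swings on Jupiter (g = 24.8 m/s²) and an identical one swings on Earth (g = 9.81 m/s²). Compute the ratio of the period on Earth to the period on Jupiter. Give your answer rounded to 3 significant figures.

T ∝ 1/√g, so T₂/T₁ = √(g₁/g₂) = √(24.8/9.81) = 1.59.

1.59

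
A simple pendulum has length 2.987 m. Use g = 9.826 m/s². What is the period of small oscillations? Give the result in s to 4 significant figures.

T = 2π√(L/g) = 2π√(2.987/9.826) = 2π × 0.55135 = 3.464 s.

3.464 s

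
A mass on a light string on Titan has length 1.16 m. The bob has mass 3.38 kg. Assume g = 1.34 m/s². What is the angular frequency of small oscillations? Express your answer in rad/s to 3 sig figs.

ω = √(g/L) = √(1.34/1.16) = 1.07 rad/s.

1.07 rad/s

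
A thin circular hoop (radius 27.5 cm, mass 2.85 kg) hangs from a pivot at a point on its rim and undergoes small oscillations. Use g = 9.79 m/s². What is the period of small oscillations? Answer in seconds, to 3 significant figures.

I_cm = mr² = 0.2155 kg·m². The pivot is at distance d = 0.275 m from the centre of mass.
By the parallel-axis theorem, I = I_cm + md² = 0.2155 + 0.2155 = 0.4311 kg·m².
T = 2π√(I/(mgd)) = 2π√(0.4311/(2.85 × 9.79 × 0.275)) = 1.49 s.

1.49 s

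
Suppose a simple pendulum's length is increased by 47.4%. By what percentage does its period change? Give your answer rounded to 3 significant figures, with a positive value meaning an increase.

T ∝ √L, so T'/T = √(1.474) = 1.214.
Percentage change in T = (1.214 − 1) × 100% = 21.4%.

21.4%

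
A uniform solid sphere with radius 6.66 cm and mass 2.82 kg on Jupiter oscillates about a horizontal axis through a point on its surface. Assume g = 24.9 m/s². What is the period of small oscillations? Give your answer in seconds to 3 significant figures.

0.384 s

I_cm = (2/5)mr² = 0.005003 kg·m². The pivot is at distance d = 0.0666 m from the centre of mass.
By the parallel-axis theorem, I = I_cm + md² = 0.005003 + 0.01251 = 0.01751 kg·m².
T = 2π√(I/(mgd)) = 2π√(0.01751/(2.82 × 24.9 × 0.0666)) = 0.384 s.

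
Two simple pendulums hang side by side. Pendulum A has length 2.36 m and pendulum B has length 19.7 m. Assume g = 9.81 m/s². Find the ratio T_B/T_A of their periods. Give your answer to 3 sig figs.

2.89

T ∝ √L, so T_B/T_A = √(L_B/L_A) = √(19.7/2.36) = 2.89.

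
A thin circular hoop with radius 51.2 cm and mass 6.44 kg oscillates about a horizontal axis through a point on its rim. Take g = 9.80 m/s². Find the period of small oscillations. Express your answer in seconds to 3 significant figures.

I_cm = mr² = 1.688 kg·m². The pivot is at distance d = 0.512 m from the centre of mass.
By the parallel-axis theorem, I = I_cm + md² = 1.688 + 1.688 = 3.376 kg·m².
T = 2π√(I/(mgd)) = 2π√(3.376/(6.44 × 9.80 × 0.512)) = 2.03 s.

2.03 s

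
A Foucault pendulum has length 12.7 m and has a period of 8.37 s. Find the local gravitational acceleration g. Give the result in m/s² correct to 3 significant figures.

7.16 m/s²

From T = 2π√(L/g), g = 4π²L/T² = 4π² × 12.7/8.370² = 7.16 m/s².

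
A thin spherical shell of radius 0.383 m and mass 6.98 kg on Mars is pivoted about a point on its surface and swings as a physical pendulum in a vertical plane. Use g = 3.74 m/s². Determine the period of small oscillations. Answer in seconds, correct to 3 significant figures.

2.60 s

I_cm = (2/3)mr² = 0.6826 kg·m². The pivot is at distance d = 0.383 m from the centre of mass.
By the parallel-axis theorem, I = I_cm + md² = 0.6826 + 1.024 = 1.706 kg·m².
T = 2π√(I/(mgd)) = 2π√(1.706/(6.98 × 3.74 × 0.383)) = 2.60 s.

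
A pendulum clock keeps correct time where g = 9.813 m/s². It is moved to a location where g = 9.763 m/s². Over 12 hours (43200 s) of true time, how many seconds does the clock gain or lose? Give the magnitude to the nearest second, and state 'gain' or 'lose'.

The clock's period scales as T ∝ 1/√g, so T'/T = √(9.813/9.763) = 1.00256.
In 43200 s of true time the clock registers 43200/1.00256 = 43089.8 s, so it loses 110 s.

lose 110 s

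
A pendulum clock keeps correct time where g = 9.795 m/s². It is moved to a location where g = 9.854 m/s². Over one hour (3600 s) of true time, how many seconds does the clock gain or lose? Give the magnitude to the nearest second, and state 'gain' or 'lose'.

The clock's period scales as T ∝ 1/√g, so T'/T = √(9.795/9.854) = 0.997002.
In 3600 s of true time the clock registers 3600/0.997002 = 3610.8 s, so it gains 11 s.

gain 11 s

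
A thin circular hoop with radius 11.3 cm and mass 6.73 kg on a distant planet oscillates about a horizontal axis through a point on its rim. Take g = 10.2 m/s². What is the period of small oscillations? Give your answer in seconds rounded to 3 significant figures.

I_cm = mr² = 0.08594 kg·m². The pivot is at distance d = 0.113 m from the centre of mass.
By the parallel-axis theorem, I = I_cm + md² = 0.08594 + 0.08594 = 0.1719 kg·m².
T = 2π√(I/(mgd)) = 2π√(0.1719/(6.73 × 10.2 × 0.113)) = 0.935 s.

0.935 s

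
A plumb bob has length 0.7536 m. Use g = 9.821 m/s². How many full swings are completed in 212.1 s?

121

T = 2π√(L/g) = 2π√(0.7536/9.821) = 1.7405 s.
Number of complete oscillations = ⌊212.1/1.7405⌋ = ⌊121.86⌋ = 121.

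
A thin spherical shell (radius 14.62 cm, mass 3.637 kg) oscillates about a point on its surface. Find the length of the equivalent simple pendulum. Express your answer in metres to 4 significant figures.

0.2437 m

The equivalent simple-pendulum length is L_eq = I/(md), where I is about the pivot and d = 0.14620 m.
I_cm = (2/3)mR² = 0.051826 kg·m², so I = I_cm + md² = 0.051826 + 0.077739 = 0.12956 kg·m².
L_eq = 0.12956/(3.637 × 0.14620) = 0.2437 m.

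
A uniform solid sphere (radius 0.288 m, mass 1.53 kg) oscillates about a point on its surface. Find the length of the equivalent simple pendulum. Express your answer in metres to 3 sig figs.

0.403 m

The equivalent simple-pendulum length is L_eq = I/(md), where I is about the pivot and d = 0.2880 m.
I_cm = (2/5)mR² = 0.05076 kg·m², so I = I_cm + md² = 0.05076 + 0.1269 = 0.1777 kg·m².
L_eq = 0.1777/(1.53 × 0.2880) = 0.403 m.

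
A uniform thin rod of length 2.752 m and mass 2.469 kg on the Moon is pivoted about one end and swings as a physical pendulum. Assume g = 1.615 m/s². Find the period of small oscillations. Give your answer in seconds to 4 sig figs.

6.697 s

For a physical pendulum T = 2π√(I/(mgd)), with d = 1.3760 m from pivot to centre of mass.
I_cm = mL²/12 = 2.469 × 2.752²/12 = 1.5582 kg·m²; I = I_cm + md² = 1.5582 + 2.469 × 1.3760² = 6.2330 kg·m².
T = 2π√(6.2330/(2.469 × 1.615 × 1.3760)) = 6.697 s.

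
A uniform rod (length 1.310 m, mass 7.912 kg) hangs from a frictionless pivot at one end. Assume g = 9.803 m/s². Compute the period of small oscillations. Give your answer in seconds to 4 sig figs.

1.875 s

For a physical pendulum T = 2π√(I/(mgd)), with d = 0.65500 m from pivot to centre of mass.
I_cm = mL²/12 = 7.912 × 1.310²/12 = 1.1315 kg·m²; I = I_cm + md² = 1.1315 + 7.912 × 0.65500² = 4.5259 kg·m².
T = 2π√(4.5259/(7.912 × 9.803 × 0.65500)) = 1.875 s.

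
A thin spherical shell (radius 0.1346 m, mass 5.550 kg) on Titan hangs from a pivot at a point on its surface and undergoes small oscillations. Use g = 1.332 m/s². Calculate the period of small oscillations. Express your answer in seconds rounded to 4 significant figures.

I_cm = (2/3)mr² = 0.067033 kg·m². The pivot is at distance d = 0.1346 m from the centre of mass.
By the parallel-axis theorem, I = I_cm + md² = 0.067033 + 0.10055 = 0.16758 kg·m².
T = 2π√(I/(mgd)) = 2π√(0.16758/(5.550 × 1.332 × 0.1346)) = 2.579 s.

2.579 s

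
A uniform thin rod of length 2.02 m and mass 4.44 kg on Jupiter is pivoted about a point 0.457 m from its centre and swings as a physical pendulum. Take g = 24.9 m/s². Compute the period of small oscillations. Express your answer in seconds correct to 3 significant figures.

For a physical pendulum T = 2π√(I/(mgd)), with d = 0.4570 m from pivot to centre of mass.
I_cm = mL²/12 = 4.44 × 2.02²/12 = 1.510 kg·m²; I = I_cm + md² = 1.510 + 4.44 × 0.4570² = 2.437 kg·m².
T = 2π√(2.437/(4.44 × 24.9 × 0.4570)) = 1.38 s.

1.38 s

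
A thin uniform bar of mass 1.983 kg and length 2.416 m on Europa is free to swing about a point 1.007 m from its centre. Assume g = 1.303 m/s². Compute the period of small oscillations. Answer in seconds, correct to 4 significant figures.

For a physical pendulum T = 2π√(I/(mgd)), with d = 1.0070 m from pivot to centre of mass.
I_cm = mL²/12 = 1.983 × 2.416²/12 = 0.96457 kg·m²; I = I_cm + md² = 0.96457 + 1.983 × 1.0070² = 2.9754 kg·m².
T = 2π√(2.9754/(1.983 × 1.303 × 1.0070)) = 6.719 s.

6.719 s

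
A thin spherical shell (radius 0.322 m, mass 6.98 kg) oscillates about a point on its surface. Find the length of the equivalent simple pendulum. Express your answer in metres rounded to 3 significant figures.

0.537 m

The equivalent simple-pendulum length is L_eq = I/(md), where I is about the pivot and d = 0.3220 m.
I_cm = (2/3)mR² = 0.4825 kg·m², so I = I_cm + md² = 0.4825 + 0.7237 = 1.206 kg·m².
L_eq = 1.206/(6.98 × 0.3220) = 0.537 m.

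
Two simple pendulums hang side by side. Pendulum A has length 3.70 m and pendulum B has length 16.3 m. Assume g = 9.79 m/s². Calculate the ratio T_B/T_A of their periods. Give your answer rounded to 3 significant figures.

2.10

T ∝ √L, so T_B/T_A = √(L_B/L_A) = √(16.3/3.70) = 2.10.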